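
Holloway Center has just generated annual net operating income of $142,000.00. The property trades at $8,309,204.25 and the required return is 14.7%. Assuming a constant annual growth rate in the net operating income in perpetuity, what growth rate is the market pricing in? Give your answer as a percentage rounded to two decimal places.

12.77%

P = D₀(1+g)/(r−g) ⇒ P(r−g) = D₀(1+g) ⇒ g(P+D₀) = P·r − D₀
g = (P·r − D₀)/(P + D₀) = ($8,309,204.25×0.147 − $142,000.00) / ($8,309,204.25 + $142,000.00) = 0.127728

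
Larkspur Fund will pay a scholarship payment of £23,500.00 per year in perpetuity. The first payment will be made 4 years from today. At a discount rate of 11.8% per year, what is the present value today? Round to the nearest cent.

Value at end of year 3: C / r = £23,500.00 / 0.118 = £199,152.5424
Discount to today: PV = £199,152.5424 / (1 + 0.118)^3 = £199,152.5424 / 1.397415 = £142,514.96

£142514.96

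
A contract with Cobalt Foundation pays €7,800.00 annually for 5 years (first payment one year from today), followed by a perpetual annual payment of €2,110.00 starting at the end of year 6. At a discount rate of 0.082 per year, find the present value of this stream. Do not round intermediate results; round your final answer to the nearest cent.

€48330.97

PV of 5-year annuity: €7,800.00 × [1 − (1+0.082)^−5] / 0.082 = 30979.66337
Perpetuity value at year 5: €2,110.00 / 0.082 = 25731.70732
PV of perpetuity: 25731.70732 / (1+0.082)^5 = 17351.31120
Total PV = 30979.66337 + 17351.31120 = 48330.97457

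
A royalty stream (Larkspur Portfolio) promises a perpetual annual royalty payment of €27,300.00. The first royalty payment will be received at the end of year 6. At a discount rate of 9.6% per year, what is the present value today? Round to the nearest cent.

€179820.27

Value at end of year 5: C / r = €27,300.00 / 0.096 = €284,375.0000
Discount to today: PV = €284,375.0000 / (1 + 0.096)^5 = €284,375.0000 / 1.581440 = €179,820.27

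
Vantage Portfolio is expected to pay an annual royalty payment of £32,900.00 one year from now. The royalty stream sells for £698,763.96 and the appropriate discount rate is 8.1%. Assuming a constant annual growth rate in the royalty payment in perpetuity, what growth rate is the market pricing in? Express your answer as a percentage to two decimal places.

3.39%

P = D₁/(r−g) ⇒ g = r − D₁/P = 0.081 − £32,900.00/£698,763.96 = 0.033917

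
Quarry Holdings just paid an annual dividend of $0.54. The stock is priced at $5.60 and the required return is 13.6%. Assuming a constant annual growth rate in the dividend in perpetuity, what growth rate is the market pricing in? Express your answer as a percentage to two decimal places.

3.61%

P = D₀(1+g)/(r−g) ⇒ P(r−g) = D₀(1+g) ⇒ g(P+D₀) = P·r − D₀
g = (P·r − D₀)/(P + D₀) = ($5.60×0.136 − $0.54) / ($5.60 + $0.54) = 0.036091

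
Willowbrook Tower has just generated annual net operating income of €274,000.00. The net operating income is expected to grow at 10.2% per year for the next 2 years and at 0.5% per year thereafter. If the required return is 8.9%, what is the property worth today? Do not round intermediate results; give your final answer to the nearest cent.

€3914800.91

D_1 = 301948.00000
D_2 = 332746.69600
Terminal value at year 2: TV = D_2×(1+g_2)/(r−g_2) = 334410.42948/0.084 = 3981076.54143
P_0 = D_1/(1+r)^1 + D_2/(1+r)^2 + TV/(1+r)^2
    = 277270.89073 + 280580.82790 + 3356949.19091 = 3914800.90953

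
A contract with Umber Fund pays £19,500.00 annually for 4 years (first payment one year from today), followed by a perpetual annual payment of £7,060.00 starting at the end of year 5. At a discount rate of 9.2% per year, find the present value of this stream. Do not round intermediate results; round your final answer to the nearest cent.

PV of 4-year annuity: £19,500.00 × [1 − (1+0.092)^−4] / 0.092 = 62898.19884
Perpetuity value at year 4: £7,060.00 / 0.092 = 76739.13043
PV of perpetuity: 76739.13043 / (1+0.092)^4 = 53966.75691
Total PV = 62898.19884 + 53966.75691 = 116864.95575

£116864.96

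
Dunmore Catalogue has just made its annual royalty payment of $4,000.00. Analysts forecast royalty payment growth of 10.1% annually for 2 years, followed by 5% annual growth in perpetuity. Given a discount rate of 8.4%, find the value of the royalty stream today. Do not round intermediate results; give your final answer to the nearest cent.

$135623.51

D_1 = 4404.00000
D_2 = 4848.80400
Terminal value at year 2: TV = D_2×(1+g_2)/(r−g_2) = 5091.24420/0.034 = 149742.47647
P_0 = D_1/(1+r)^1 + D_2/(1+r)^2 + TV/(1+r)^2
    = 4062.73063 + 4126.44504 + 127434.33204 = 135623.50771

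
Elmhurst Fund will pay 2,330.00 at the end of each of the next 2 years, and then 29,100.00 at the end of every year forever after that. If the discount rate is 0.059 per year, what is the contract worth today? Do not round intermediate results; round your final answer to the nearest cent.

PV of 2-year annuity: 2,330.00 × [1 − (1+0.059)^−2] / 0.059 = 4277.79873
Perpetuity value at year 2: 29,100.00 / 0.059 = 493220.33898
PV of perpetuity: 493220.33898 / (1+0.059)^2 = 439793.75396
Total PV = 4277.79873 + 439793.75396 = 444071.55269

444071.55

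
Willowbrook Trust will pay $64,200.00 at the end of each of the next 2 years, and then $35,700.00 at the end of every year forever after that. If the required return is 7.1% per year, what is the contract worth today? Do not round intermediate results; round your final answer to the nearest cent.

PV of 2-year annuity: $64,200.00 × [1 − (1+0.071)^−2] / 0.071 = 115914.07805
Perpetuity value at year 2: $35,700.00 / 0.071 = 502816.90141
PV of perpetuity: 502816.90141 / (1+0.071)^2 = 438360.00754
Total PV = 115914.07805 + 438360.00754 = 554274.08559

$554274.09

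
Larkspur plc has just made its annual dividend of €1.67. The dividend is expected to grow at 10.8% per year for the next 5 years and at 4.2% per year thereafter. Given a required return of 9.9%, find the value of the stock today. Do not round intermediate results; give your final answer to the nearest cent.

D_1 = 1.85036
D_2 = 2.05020
D_3 = 2.27162
D_4 = 2.51696
D_5 = 2.78879
Terminal value at year 5: TV = D_5×(1+g_2)/(r−g_2) = 2.90592/0.057 = 50.98097
P_0 = D_1/(1+r)^1 + D_2/(1+r)^2 + D_3/(1+r)^3 + D_4/(1+r)^4 + D_5/(1+r)^5 + TV/(1+r)^5
    = 1.68368 + 1.69746 + 1.71137 + 1.72538 + 1.73951 + 31.79945 = 40.35685

€40.36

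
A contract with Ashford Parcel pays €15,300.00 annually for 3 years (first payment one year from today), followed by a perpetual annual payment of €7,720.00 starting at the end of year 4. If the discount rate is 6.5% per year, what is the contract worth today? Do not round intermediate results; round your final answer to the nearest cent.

€138844.68

PV of 3-year annuity: €15,300.00 × [1 − (1+0.065)^−3] / 0.065 = 40521.67531
Perpetuity value at year 3: €7,720.00 / 0.065 = 118769.23077
PV of perpetuity: 118769.23077 / (1+0.065)^3 = 98322.99983
Total PV = 40521.67531 + 98322.99983 = 138844.67514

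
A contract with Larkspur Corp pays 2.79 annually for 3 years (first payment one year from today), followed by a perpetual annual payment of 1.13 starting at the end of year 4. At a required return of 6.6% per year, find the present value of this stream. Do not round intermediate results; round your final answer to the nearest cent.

PV of 3-year annuity: 2.79 × [1 − (1+0.066)^−3] / 0.066 = 7.37568
Perpetuity value at year 3: 1.13 / 0.066 = 17.12121
PV of perpetuity: 17.12121 / (1+0.066)^3 = 14.13393
Total PV = 7.37568 + 14.13393 = 21.50961

21.51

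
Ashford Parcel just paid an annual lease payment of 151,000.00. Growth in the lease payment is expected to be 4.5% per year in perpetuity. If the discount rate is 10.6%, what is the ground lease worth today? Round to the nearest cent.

2586803.28

D₁ = D₀ × (1 + g) = 151,000.00 × 1.045 = 157,795.0000
Growing perpetuity: P = D₁ / (r − g) = 157,795.0000 / (0.106 − 0.045) = 2,586,803.28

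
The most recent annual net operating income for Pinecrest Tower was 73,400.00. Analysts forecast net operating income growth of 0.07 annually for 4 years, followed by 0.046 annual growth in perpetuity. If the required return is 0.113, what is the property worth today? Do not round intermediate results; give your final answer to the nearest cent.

1245147.26

D_1 = 78538.00000
D_2 = 84035.66000
D_3 = 89918.15620
D_4 = 96212.42713
Terminal value at year 4: TV = D_4×(1+g_2)/(r−g_2) = 100638.19878/0.067 = 1502062.66839
P_0 = D_1/(1+r)^1 + D_2/(1+r)^2 + D_3/(1+r)^3 + D_4/(1+r)^4 + TV/(1+r)^4
    = 70564.24079 + 67838.03921 + 65217.16259 + 62697.54175 + 978830.27867 = 1245147.26302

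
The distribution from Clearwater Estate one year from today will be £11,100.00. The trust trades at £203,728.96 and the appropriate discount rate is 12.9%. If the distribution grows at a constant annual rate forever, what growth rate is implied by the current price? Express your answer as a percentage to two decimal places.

P = D₁/(r−g) ⇒ g = r − D₁/P = 0.129 − £11,100.00/£203,728.96 = 0.074516

7.45%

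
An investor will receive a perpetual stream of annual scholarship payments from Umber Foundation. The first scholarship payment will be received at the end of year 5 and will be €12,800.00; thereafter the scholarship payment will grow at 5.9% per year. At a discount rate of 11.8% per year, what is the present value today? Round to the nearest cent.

Value at end of year 4: C₁ / (r − g) = €12,800.00 / (0.118 − 0.059) = €216,949.1525
Discount to today: PV = €216,949.1525 / (1 + 0.118)^4 = €216,949.1525 / 1.562310 = €138,864.34

€138864.34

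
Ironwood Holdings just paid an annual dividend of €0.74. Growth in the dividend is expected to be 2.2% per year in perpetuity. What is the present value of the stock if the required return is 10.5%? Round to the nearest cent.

€9.11

D₁ = D₀ × (1 + g) = €0.74 × 1.022 = €0.7563
Growing perpetuity: P = D₁ / (r − g) = €0.7563 / (0.105 − 0.022) = €9.11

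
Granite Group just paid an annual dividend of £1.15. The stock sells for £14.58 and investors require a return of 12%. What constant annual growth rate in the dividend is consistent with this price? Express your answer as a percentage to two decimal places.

3.81%

P = D₀(1+g)/(r−g) ⇒ P(r−g) = D₀(1+g) ⇒ g(P+D₀) = P·r − D₀
g = (P·r − D₀)/(P + D₀) = (£14.58×0.12 − £1.15) / (£14.58 + £1.15) = 0.038118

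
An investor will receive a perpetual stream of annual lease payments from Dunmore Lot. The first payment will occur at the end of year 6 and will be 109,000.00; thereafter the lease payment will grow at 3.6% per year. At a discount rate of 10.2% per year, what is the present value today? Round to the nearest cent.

Value at end of year 5: C₁ / (r − g) = 109,000.00 / (0.102 − 0.036) = 1,651,515.1515
Discount to today: PV = 1,651,515.1515 / (1 + 0.102)^5 = 1,651,515.1515 / 1.625204 = 1,016,189.23

1016189.23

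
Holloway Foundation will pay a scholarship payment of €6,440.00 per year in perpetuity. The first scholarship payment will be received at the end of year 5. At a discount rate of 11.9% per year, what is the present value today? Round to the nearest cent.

€34515.85

Value at end of year 4: C / r = €6,440.00 / 0.119 = €54,117.6471
Discount to today: PV = €54,117.6471 / (1 + 0.119)^4 = €54,117.6471 / 1.567907 = €34,515.85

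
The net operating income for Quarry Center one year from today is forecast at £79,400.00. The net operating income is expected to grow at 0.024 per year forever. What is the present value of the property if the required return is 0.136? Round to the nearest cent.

£708928.57

Growing perpetuity: P = D₁ / (r − g) = £79,400.0000 / (0.136 − 0.024) = £708,928.57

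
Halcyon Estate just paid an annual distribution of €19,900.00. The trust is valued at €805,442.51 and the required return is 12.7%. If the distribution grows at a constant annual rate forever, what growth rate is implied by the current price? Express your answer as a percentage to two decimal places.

P = D₀(1+g)/(r−g) ⇒ P(r−g) = D₀(1+g) ⇒ g(P+D₀) = P·r − D₀
g = (P·r − D₀)/(P + D₀) = (€805,442.51×0.127 − €19,900.00) / (€805,442.51 + €19,900.00) = 0.099827

9.98%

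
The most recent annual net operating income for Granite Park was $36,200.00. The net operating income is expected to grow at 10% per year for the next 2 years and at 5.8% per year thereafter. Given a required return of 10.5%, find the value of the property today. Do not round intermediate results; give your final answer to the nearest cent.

$879436.60

D_1 = 39820.00000
D_2 = 43802.00000
Terminal value at year 2: TV = D_2×(1+g_2)/(r−g_2) = 46342.51600/0.047 = 986010.97872
P_0 = D_1/(1+r)^1 + D_2/(1+r)^2 + TV/(1+r)^2
    = 36036.19910 + 35873.13937 + 807527.26498 = 879436.60345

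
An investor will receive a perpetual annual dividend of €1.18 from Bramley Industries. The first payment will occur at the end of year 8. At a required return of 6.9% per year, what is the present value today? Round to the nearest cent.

€10.72

Value at end of year 7: C / r = €1.18 / 0.069 = €17.1014
Discount to today: PV = €17.1014 / (1 + 0.069)^7 = €17.1014 / 1.595306 = €10.72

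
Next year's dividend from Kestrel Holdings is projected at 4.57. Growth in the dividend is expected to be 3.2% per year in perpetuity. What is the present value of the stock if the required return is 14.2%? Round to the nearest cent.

Growing perpetuity: P = D₁ / (r − g) = 4.5700 / (0.142 − 0.032) = 41.55

41.55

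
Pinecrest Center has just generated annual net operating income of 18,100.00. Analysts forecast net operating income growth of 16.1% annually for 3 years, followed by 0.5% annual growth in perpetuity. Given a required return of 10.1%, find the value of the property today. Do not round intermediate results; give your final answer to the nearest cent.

D_1 = 21014.10000
D_2 = 24397.37010
D_3 = 28325.34669
Terminal value at year 3: TV = D_3×(1+g_2)/(r−g_2) = 28466.97342/0.096 = 296530.97312
P_0 = D_1/(1+r)^1 + D_2/(1+r)^2 + D_3/(1+r)^3 + TV/(1+r)^3
    = 19086.37602 + 20126.50551 + 21223.31779 + 222181.60816 = 282617.80748

282617.81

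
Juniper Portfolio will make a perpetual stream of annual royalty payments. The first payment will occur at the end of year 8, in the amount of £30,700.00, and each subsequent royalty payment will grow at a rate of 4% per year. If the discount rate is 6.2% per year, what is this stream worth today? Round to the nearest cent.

Value at end of year 7: C₁ / (r − g) = £30,700.00 / (0.062 − 0.04) = £1,395,454.5455
Discount to today: PV = £1,395,454.5455 / (1 + 0.062)^7 = £1,395,454.5455 / 1.523602 = £915,891.60

£915891.60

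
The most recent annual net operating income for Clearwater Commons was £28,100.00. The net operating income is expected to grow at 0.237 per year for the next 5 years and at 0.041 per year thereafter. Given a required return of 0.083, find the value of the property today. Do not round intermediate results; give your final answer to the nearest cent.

£1567067.88

D_1 = 34759.70000
D_2 = 42997.74890
D_3 = 53188.21539
D_4 = 65793.82244
D_5 = 81386.95835
Terminal value at year 5: TV = D_5×(1+g_2)/(r−g_2) = 84723.82365/0.042 = 2017233.89635
P_0 = D_1/(1+r)^1 + D_2/(1+r)^2 + D_3/(1+r)^3 + D_4/(1+r)^4 + D_5/(1+r)^5 + TV/(1+r)^5
    = 32095.75254 + 36659.69150 + 41872.61162 + 47826.79646 + 54627.65210 + 1353985.37709 = 1567067.88131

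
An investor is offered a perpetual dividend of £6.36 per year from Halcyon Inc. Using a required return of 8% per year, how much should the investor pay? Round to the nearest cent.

£79.50

Level perpetuity: PV = C / r = £6.36 / 0.08 = £79.50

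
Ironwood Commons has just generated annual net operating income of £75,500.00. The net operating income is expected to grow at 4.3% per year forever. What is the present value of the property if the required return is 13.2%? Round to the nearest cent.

D₁ = D₀ × (1 + g) = £75,500.00 × 1.043 = £78,746.5000
Growing perpetuity: P = D₁ / (r − g) = £78,746.5000 / (0.132 − 0.043) = £884,792.13

£884792.13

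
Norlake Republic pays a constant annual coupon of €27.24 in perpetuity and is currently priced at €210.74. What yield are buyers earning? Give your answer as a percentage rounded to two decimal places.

P = C/r ⇒ r = C/P = €27.24/€210.74 = 0.129259

12.93%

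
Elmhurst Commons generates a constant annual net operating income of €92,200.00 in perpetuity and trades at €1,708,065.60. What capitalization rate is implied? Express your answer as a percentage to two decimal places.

P = C/r ⇒ r = C/P = €92,200.00/€1,708,065.60 = 0.053979

5.40%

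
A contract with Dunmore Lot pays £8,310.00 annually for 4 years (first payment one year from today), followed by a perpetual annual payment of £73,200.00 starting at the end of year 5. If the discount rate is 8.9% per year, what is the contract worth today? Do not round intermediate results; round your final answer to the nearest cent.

£611784.22

PV of 4-year annuity: £8,310.00 × [1 − (1+0.089)^−4] / 0.089 = 26981.27119
Perpetuity value at year 4: £73,200.00 / 0.089 = 822471.91011
PV of perpetuity: 822471.91011 / (1+0.089)^4 = 584802.95090
Total PV = 26981.27119 + 584802.95090 = 611784.22209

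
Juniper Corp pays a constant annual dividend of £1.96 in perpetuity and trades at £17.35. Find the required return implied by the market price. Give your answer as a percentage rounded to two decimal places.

11.30%

P = C/r ⇒ r = C/P = £1.96/£17.35 = 0.112968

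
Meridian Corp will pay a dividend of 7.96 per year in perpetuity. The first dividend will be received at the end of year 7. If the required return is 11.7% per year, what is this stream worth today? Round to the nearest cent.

Value at end of year 6: C / r = 7.96 / 0.117 = 68.0342
Discount to today: PV = 68.0342 / (1 + 0.117)^6 = 68.0342 / 1.942312 = 35.03

35.03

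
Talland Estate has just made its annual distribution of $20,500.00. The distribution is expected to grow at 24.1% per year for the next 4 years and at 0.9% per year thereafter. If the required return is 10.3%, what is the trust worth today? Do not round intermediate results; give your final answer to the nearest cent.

D_1 = 25440.50000
D_2 = 31571.66050
D_3 = 39180.43068
D_4 = 48622.91447
Terminal value at year 4: TV = D_4×(1+g_2)/(r−g_2) = 49060.52070/0.094 = 521920.43303
P_0 = D_1/(1+r)^1 + D_2/(1+r)^2 + D_3/(1+r)^3 + D_4/(1+r)^4 + TV/(1+r)^4
    = 23064.82321 + 25950.53998 + 29197.29839 + 32850.26954 + 352616.19108 = 463679.12220

$463679.12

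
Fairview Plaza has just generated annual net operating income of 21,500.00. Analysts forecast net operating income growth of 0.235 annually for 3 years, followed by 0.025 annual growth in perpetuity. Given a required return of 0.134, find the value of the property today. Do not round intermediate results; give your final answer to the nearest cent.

337841.33

D_1 = 26552.50000
D_2 = 32792.33750
D_3 = 40498.53681
Terminal value at year 3: TV = D_3×(1+g_2)/(r−g_2) = 41511.00023/0.109 = 380834.86452
P_0 = D_1/(1+r)^1 + D_2/(1+r)^2 + D_3/(1+r)^3 + TV/(1+r)^3
    = 23414.90300 + 25500.35732 + 27771.55317 + 261154.51373 = 337841.32722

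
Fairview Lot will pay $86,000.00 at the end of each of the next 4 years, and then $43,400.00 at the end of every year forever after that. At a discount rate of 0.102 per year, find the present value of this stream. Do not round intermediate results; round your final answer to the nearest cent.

$559943.91

PV of 4-year annuity: $86,000.00 × [1 − (1+0.102)^−4] / 0.102 = 271432.37213
Perpetuity value at year 4: $43,400.00 / 0.102 = 425490.19608
PV of perpetuity: 425490.19608 / (1+0.102)^4 = 288511.53386
Total PV = 271432.37213 + 288511.53386 = 559943.90599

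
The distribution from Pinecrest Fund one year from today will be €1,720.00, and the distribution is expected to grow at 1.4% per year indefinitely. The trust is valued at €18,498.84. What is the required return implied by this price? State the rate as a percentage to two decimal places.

10.70%

P = D₁/(r − g) ⇒ r = D₁/P + g = €1,720.0000/€18,498.84 + 0.014 = 0.092979 + 0.014 = 0.106979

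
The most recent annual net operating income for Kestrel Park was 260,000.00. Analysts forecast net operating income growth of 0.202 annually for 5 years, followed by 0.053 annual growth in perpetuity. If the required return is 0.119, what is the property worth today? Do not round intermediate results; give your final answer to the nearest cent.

7551914.16

D_1 = 312520.00000
D_2 = 375649.04000
D_3 = 451530.14608
D_4 = 542739.23559
D_5 = 652372.56118
Terminal value at year 5: TV = D_5×(1+g_2)/(r−g_2) = 686948.30692/0.066 = 10408307.68060
P_0 = D_1/(1+r)^1 + D_2/(1+r)^2 + D_3/(1+r)^3 + D_4/(1+r)^4 + D_5/(1+r)^5 + TV/(1+r)^5
    = 279285.07596 + 300000.59098 + 322252.64554 + 346155.20995 + 371830.70810 + 5932389.93374 = 7551914.16427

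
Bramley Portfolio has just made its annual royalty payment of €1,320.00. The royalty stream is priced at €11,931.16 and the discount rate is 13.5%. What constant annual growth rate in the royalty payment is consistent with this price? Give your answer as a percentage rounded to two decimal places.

2.19%

P = D₀(1+g)/(r−g) ⇒ P(r−g) = D₀(1+g) ⇒ g(P+D₀) = P·r − D₀
g = (P·r − D₀)/(P + D₀) = (€11,931.16×0.135 − €1,320.00) / (€11,931.16 + €1,320.00) = 0.021938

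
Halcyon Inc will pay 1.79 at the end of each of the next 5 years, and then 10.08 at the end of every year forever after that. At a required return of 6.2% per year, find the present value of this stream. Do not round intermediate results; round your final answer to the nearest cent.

PV of 5-year annuity: 1.79 × [1 − (1+0.062)^−5] / 0.062 = 7.49928
Perpetuity value at year 5: 10.08 / 0.062 = 162.58065
PV of perpetuity: 162.58065 / (1+0.062)^5 = 120.35005
Total PV = 7.49928 + 120.35005 = 127.84933

127.85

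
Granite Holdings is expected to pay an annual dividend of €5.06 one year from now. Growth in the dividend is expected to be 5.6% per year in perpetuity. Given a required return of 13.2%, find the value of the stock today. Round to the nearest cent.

€66.58

Growing perpetuity: P = D₁ / (r − g) = €5.0600 / (0.132 − 0.056) = €66.58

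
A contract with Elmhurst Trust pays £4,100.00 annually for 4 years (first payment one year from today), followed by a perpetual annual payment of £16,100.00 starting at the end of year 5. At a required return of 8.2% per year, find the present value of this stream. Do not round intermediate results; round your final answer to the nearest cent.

PV of 4-year annuity: £4,100.00 × [1 − (1+0.082)^−4] / 0.082 = 13519.48495
Perpetuity value at year 4: £16,100.00 / 0.082 = 196341.46341
PV of perpetuity: 196341.46341 / (1+0.082)^4 = 143252.75421
Total PV = 13519.48495 + 143252.75421 = 156772.23916

£156772.24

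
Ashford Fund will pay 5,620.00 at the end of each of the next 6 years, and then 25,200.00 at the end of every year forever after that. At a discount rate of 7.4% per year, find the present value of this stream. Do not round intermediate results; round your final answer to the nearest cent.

248353.10

PV of 6-year annuity: 5,620.00 × [1 − (1+0.074)^−6] / 0.074 = 26460.33828
Perpetuity value at year 6: 25,200.00 / 0.074 = 340540.54054
PV of perpetuity: 340540.54054 / (1+0.074)^6 = 221892.76037
Total PV = 26460.33828 + 221892.76037 = 248353.09865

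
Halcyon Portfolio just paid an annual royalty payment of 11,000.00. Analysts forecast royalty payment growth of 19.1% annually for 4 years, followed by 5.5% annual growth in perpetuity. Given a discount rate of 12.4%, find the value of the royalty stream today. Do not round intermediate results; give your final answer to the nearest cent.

262980.08

D_1 = 13101.00000
D_2 = 15603.29100
D_3 = 18583.51958
D_4 = 22132.97182
Terminal value at year 4: TV = D_4×(1+g_2)/(r−g_2) = 23350.28527/0.069 = 338409.93147
P_0 = D_1/(1+r)^1 + D_2/(1+r)^2 + D_3/(1+r)^3 + D_4/(1+r)^4 + TV/(1+r)^4
    = 11655.69395 + 12350.47286 + 13086.66653 + 13866.74362 + 212020.50034 = 262980.07730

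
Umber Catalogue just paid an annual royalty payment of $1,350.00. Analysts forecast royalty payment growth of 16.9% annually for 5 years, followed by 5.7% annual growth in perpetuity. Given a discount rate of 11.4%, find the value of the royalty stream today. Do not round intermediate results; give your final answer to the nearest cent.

D_1 = 1578.15000
D_2 = 1844.85735
D_3 = 2156.63824
D_4 = 2521.11011
D_5 = 2947.17771
Terminal value at year 5: TV = D_5×(1+g_2)/(r−g_2) = 3115.16684/0.057 = 54652.04987
P_0 = D_1/(1+r)^1 + D_2/(1+r)^2 + D_3/(1+r)^3 + D_4/(1+r)^4 + D_5/(1+r)^5 + TV/(1+r)^5
    = 1416.65171 + 1486.59411 + 1559.98969 + 1637.00893 + 1717.83074 + 31855.21215 = 39673.28734

$39673.29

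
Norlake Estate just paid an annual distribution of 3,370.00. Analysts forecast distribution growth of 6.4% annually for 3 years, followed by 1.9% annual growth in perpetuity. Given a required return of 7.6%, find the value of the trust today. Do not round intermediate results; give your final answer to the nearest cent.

68139.04

D_1 = 3585.68000
D_2 = 3815.16352
D_3 = 4059.33399
Terminal value at year 3: TV = D_3×(1+g_2)/(r−g_2) = 4136.46133/0.057 = 72569.49704
P_0 = D_1/(1+r)^1 + D_2/(1+r)^2 + D_3/(1+r)^3 + TV/(1+r)^3
    = 3332.41636 + 3295.25186 + 3258.50184 + 58252.86625 = 68139.03631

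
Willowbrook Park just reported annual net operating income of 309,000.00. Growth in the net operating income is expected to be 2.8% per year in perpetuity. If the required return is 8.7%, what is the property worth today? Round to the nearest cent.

5383932.20

D₁ = D₀ × (1 + g) = 309,000.00 × 1.028 = 317,652.0000
Growing perpetuity: P = D₁ / (r − g) = 317,652.0000 / (0.087 − 0.028) = 5,383,932.20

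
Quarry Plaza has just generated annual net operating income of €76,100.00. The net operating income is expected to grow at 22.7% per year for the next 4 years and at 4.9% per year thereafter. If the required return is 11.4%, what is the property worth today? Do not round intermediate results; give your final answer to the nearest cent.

€2197353.20

D_1 = 93374.70000
D_2 = 114570.75690
D_3 = 140578.31872
D_4 = 172489.59706
Terminal value at year 4: TV = D_4×(1+g_2)/(r−g_2) = 180941.58732/0.065 = 2783716.72802
P_0 = D_1/(1+r)^1 + D_2/(1+r)^2 + D_3/(1+r)^3 + D_4/(1+r)^4 + TV/(1+r)^4
    = 83819.29982 + 92321.61659 + 101686.37662 + 112001.06294 + 1807524.84648 = 2197353.20245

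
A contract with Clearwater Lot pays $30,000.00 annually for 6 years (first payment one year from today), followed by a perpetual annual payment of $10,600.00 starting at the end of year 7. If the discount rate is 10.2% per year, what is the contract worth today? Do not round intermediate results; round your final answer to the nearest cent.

PV of 6-year annuity: $30,000.00 × [1 − (1+0.102)^−6] / 0.102 = 129895.57940
Perpetuity value at year 6: $10,600.00 / 0.102 = 103921.56863
PV of perpetuity: 103921.56863 / (1+0.102)^6 = 58025.13057
Total PV = 129895.57940 + 58025.13057 = 187920.70997

$187920.71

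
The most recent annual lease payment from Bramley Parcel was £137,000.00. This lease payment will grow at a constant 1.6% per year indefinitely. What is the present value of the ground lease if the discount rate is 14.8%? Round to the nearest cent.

D₁ = D₀ × (1 + g) = £137,000.00 × 1.016 = £139,192.0000
Growing perpetuity: P = D₁ / (r − g) = £139,192.0000 / (0.148 − 0.016) = £1,054,484.85

£1054484.85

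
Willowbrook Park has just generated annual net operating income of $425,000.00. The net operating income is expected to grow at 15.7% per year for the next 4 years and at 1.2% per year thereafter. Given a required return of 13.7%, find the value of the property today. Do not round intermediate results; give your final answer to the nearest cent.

$5465444.51

D_1 = 491725.00000
D_2 = 568925.82500
D_3 = 658247.17953
D_4 = 761591.98671
Terminal value at year 4: TV = D_4×(1+g_2)/(r−g_2) = 770731.09055/0.125 = 6165848.72441
P_0 = D_1/(1+r)^1 + D_2/(1+r)^2 + D_3/(1+r)^3 + D_4/(1+r)^4 + TV/(1+r)^4
    = 432475.81354 + 440083.12777 + 447824.25578 + 455701.55140 + 3689359.76014 = 5465444.50863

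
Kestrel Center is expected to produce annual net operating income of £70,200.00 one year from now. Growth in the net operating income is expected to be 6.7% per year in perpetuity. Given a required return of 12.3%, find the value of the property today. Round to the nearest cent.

Growing perpetuity: P = D₁ / (r − g) = £70,200.0000 / (0.123 − 0.067) = £1,253,571.43

£1253571.43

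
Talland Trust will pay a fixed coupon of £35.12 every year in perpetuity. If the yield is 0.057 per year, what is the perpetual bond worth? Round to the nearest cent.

Level perpetuity: PV = C / r = £35.12 / 0.057 = £616.14

£616.14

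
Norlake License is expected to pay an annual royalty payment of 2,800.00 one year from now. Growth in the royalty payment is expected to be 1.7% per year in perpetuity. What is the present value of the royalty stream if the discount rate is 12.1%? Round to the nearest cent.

26923.08

Growing perpetuity: P = D₁ / (r − g) = 2,800.0000 / (0.121 − 0.017) = 26,923.08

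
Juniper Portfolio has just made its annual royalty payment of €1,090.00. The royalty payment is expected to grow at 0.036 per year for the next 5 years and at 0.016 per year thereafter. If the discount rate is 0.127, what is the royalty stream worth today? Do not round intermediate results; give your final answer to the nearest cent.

€10812.63

D_1 = 1129.24000
D_2 = 1169.89264
D_3 = 1212.00878
D_4 = 1255.64109
D_5 = 1300.84417
Terminal value at year 5: TV = D_5×(1+g_2)/(r−g_2) = 1321.65768/0.111 = 11906.82592
P_0 = D_1/(1+r)^1 + D_2/(1+r)^2 + D_3/(1+r)^3 + D_4/(1+r)^4 + D_5/(1+r)^5 + TV/(1+r)^5
    = 1001.98758 + 921.08175 + 846.70869 + 778.34091 + 715.49350 + 6549.02162 = 10812.63404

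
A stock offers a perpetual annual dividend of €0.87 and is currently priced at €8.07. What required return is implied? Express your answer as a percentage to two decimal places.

P = C/r ⇒ r = C/P = €0.87/€8.07 = 0.107807

10.78%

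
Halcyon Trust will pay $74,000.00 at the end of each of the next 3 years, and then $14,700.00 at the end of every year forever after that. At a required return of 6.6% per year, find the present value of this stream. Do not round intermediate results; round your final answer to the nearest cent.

PV of 3-year annuity: $74,000.00 × [1 − (1+0.066)^−3] / 0.066 = 195627.41473
Perpetuity value at year 3: $14,700.00 / 0.066 = 222727.27273
PV of perpetuity: 222727.27273 / (1+0.066)^3 = 183866.15115
Total PV = 195627.41473 + 183866.15115 = 379493.56588

$379493.57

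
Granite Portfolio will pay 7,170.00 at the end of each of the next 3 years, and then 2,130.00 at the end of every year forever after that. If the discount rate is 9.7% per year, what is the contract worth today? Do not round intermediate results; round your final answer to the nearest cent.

PV of 3-year annuity: 7,170.00 × [1 − (1+0.097)^−3] / 0.097 = 17925.32488
Perpetuity value at year 3: 2,130.00 / 0.097 = 21958.76289
PV of perpetuity: 21958.76289 / (1+0.097)^3 = 16633.66637
Total PV = 17925.32488 + 16633.66637 = 34558.99126

34558.99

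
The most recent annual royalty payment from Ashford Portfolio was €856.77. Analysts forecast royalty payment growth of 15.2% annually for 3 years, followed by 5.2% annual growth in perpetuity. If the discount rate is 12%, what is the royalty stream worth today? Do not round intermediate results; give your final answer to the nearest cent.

€17143.63

D_1 = 986.99904
D_2 = 1137.02289
D_3 = 1309.85037
Terminal value at year 3: TV = D_3×(1+g_2)/(r−g_2) = 1377.96259/0.068 = 20264.15579
P_0 = D_1/(1+r)^1 + D_2/(1+r)^2 + D_3/(1+r)^3 + TV/(1+r)^3
    = 881.24914 + 906.42769 + 932.32562 + 14423.62583 = 17143.62828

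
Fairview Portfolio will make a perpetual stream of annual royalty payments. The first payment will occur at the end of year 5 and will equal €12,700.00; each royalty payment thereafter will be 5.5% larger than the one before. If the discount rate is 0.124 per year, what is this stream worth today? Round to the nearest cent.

Value at end of year 4: C₁ / (r − g) = €12,700.00 / (0.124 − 0.055) = €184,057.9710
Discount to today: PV = €184,057.9710 / (1 + 0.124)^4 = €184,057.9710 / 1.596119 = €115,315.95

€115315.95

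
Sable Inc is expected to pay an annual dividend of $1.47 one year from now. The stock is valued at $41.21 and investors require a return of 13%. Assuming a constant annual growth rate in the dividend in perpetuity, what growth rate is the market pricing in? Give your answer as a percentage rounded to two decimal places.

P = D₁/(r−g) ⇒ g = r − D₁/P = 0.13 − $1.47/$41.21 = 0.094329

9.43%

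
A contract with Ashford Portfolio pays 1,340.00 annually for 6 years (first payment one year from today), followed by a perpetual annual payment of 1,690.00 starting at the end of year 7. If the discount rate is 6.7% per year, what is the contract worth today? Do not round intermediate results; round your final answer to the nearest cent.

23540.03

PV of 6-year annuity: 1,340.00 × [1 − (1+0.067)^−6] / 0.067 = 6446.74907
Perpetuity value at year 6: 1,690.00 / 0.067 = 25223.88060
PV of perpetuity: 25223.88060 / (1+0.067)^6 = 17093.27916
Total PV = 6446.74907 + 17093.27916 = 23540.02823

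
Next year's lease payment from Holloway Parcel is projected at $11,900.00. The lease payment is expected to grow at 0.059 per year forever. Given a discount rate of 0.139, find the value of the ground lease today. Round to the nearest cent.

Growing perpetuity: P = D₁ / (r − g) = $11,900.0000 / (0.139 − 0.059) = $148,750.00

$148750.00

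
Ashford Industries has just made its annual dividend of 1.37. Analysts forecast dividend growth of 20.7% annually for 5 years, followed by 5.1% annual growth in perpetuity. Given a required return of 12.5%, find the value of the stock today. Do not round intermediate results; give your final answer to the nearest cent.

36.16

D_1 = 1.65359
D_2 = 1.99588
D_3 = 2.40903
D_4 = 2.90770
D_5 = 3.50959
Terminal value at year 5: TV = D_5×(1+g_2)/(r−g_2) = 3.68858/0.074 = 49.84572
P_0 = D_1/(1+r)^1 + D_2/(1+r)^2 + D_3/(1+r)^3 + D_4/(1+r)^4 + D_5/(1+r)^5 + TV/(1+r)^5
    = 1.46986 + 1.57699 + 1.69194 + 1.81526 + 1.94758 + 27.66084 = 36.16247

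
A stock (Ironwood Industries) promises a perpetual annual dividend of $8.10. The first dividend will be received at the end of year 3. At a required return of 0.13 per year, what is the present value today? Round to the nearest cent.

Value at end of year 2: C / r = $8.10 / 0.13 = $62.3077
Discount to today: PV = $62.3077 / (1 + 0.13)^2 = $62.3077 / 1.276900 = $48.80

$48.80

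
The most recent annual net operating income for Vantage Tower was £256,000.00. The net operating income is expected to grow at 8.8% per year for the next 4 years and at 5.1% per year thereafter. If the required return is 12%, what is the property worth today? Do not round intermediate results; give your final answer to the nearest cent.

D_1 = 278528.00000
D_2 = 303038.46400
D_3 = 329705.84883
D_4 = 358719.96353
Terminal value at year 4: TV = D_4×(1+g_2)/(r−g_2) = 377014.68167/0.069 = 5463980.89376
P_0 = D_1/(1+r)^1 + D_2/(1+r)^2 + D_3/(1+r)^3 + D_4/(1+r)^4 + TV/(1+r)^4
    = 248685.71429 + 241580.40816 + 234678.11079 + 227973.02191 + 3472458.63804 = 4425375.89318

£4425375.89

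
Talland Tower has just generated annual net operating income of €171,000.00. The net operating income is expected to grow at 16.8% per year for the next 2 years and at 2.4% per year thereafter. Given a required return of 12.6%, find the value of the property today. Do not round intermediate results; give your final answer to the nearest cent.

€2208534.11

D_1 = 199728.00000
D_2 = 233282.30400
Terminal value at year 2: TV = D_2×(1+g_2)/(r−g_2) = 238881.07930/0.102 = 2341971.36565
P_0 = D_1/(1+r)^1 + D_2/(1+r)^2 + TV/(1+r)^2
    = 177378.33037 + 183994.57360 + 1847161.20949 = 2208534.11347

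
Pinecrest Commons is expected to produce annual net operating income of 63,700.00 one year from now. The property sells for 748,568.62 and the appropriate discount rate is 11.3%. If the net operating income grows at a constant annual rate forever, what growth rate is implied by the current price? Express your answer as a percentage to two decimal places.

P = D₁/(r−g) ⇒ g = r − D₁/P = 0.113 − 63,700.00/748,568.62 = 0.027904

2.79%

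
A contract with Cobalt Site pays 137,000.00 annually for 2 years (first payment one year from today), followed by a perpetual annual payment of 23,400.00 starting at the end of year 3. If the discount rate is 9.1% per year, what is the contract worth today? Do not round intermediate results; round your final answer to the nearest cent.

PV of 2-year annuity: 137,000.00 × [1 − (1+0.091)^−2] / 0.091 = 240671.74054
Perpetuity value at year 2: 23,400.00 / 0.091 = 257142.85714
PV of perpetuity: 257142.85714 / (1+0.091)^2 = 216035.42117
Total PV = 240671.74054 + 216035.42117 = 456707.16171

456707.16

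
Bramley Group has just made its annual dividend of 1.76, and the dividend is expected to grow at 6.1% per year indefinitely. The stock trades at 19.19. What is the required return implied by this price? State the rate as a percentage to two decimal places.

D₁ = 1.76 × 1.061 = 1.8674
P = D₁/(r − g) ⇒ r = D₁/P + g = 1.8674/19.19 + 0.061 = 0.097309 + 0.061 = 0.158309

15.83%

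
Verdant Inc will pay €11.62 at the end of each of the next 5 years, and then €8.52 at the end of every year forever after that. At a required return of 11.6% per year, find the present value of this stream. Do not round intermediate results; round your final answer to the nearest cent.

PV of 5-year annuity: €11.62 × [1 − (1+0.116)^−5] / 0.116 = 42.30592
Perpetuity value at year 5: €8.52 / 0.116 = 73.44828
PV of perpetuity: 73.44828 / (1+0.116)^5 = 42.42879
Total PV = 42.30592 + 42.42879 = 84.73471

€84.73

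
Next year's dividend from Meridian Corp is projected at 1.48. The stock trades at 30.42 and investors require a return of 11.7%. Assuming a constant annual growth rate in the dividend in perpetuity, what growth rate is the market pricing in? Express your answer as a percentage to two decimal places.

6.83%

P = D₁/(r−g) ⇒ g = r − D₁/P = 0.117 − 1.48/30.42 = 0.068348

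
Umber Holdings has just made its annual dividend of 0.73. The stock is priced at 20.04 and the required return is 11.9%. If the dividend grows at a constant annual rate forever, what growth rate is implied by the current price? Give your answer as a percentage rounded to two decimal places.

7.97%

P = D₀(1+g)/(r−g) ⇒ P(r−g) = D₀(1+g) ⇒ g(P+D₀) = P·r − D₀
g = (P·r − D₀)/(P + D₀) = (20.04×0.119 − 0.73) / (20.04 + 0.73) = 0.079671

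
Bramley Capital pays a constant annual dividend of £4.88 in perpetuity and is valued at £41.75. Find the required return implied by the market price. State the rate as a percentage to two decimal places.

11.69%

P = C/r ⇒ r = C/P = £4.88/£41.75 = 0.116886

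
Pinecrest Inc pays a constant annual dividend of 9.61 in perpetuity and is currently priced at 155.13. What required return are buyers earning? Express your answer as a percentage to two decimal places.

P = C/r ⇒ r = C/P = 9.61/155.13 = 0.061948

6.19%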